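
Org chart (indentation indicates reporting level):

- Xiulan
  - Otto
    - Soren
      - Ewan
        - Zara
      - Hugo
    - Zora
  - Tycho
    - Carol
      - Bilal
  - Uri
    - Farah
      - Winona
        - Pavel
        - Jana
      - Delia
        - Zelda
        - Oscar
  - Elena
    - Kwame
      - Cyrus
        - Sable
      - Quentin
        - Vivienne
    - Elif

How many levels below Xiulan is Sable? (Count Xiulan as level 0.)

Chain from Sable up to Xiulan: Sable → Cyrus → Kwame → Elena → Xiulan. That is 4 steps up, so Sable is 4 levels below Xiulan.

4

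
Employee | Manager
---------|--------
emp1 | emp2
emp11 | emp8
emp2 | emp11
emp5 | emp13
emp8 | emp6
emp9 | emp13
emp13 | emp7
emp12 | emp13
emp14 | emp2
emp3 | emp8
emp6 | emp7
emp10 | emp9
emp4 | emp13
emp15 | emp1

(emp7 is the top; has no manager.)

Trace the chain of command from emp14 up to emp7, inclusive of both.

emp14 reports to emp2. emp2 reports to emp11. emp11 reports to emp8. emp8 reports to emp6. emp6 reports to emp7. emp7 is at the top.

emp14 -> emp2 -> emp11 -> emp8 -> emp6 -> emp7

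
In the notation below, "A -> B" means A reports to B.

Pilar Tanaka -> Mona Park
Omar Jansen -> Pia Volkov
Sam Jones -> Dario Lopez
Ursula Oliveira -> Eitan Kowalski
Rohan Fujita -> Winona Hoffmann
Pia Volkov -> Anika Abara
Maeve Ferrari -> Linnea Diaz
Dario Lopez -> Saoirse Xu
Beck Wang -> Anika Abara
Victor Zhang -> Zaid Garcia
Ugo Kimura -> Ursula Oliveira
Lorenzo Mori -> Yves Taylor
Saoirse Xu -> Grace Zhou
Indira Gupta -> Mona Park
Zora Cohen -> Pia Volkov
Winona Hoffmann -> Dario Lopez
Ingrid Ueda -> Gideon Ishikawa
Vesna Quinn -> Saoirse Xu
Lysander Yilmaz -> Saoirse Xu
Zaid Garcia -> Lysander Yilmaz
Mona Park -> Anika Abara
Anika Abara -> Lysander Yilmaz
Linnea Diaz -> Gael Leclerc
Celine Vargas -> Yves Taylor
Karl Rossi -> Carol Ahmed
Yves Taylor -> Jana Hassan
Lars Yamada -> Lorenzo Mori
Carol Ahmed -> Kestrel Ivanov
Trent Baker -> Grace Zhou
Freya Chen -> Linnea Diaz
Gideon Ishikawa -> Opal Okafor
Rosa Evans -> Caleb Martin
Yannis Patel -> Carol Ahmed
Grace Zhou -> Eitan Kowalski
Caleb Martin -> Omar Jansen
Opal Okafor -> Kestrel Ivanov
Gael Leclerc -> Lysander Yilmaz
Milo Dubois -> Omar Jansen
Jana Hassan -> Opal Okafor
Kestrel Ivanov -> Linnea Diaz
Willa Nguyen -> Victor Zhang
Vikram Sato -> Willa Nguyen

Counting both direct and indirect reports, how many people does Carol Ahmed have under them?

2

Carol Ahmed directly manages Karl Rossi, Yannis Patel. Karl Rossi has no reports. Yannis Patel has no reports. So Carol Ahmed's organization is 2 direct reports plus everyone under them: 1 + 1 = 2.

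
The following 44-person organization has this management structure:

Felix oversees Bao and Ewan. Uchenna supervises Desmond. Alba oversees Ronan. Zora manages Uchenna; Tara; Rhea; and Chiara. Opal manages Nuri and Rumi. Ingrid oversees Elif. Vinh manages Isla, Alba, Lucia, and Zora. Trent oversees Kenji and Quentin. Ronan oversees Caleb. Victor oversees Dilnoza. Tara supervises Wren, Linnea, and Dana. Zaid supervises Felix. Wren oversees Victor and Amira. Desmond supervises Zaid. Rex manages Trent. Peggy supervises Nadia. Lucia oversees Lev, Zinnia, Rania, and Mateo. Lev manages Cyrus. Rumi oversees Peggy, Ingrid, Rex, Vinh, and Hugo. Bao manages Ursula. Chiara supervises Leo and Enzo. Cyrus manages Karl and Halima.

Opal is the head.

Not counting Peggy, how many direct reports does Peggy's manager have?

4

Peggy reports to Rumi. Rumi's other direct reports are Vinh, Rex, Ingrid, Hugo — 4 peers.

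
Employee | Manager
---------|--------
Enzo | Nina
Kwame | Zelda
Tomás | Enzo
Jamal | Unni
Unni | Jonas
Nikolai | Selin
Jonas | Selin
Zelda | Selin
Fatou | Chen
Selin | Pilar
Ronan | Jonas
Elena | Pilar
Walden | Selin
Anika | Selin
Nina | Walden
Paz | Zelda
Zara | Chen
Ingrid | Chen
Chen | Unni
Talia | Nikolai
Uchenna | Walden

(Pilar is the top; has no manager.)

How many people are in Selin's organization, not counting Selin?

19

Selin directly manages Nikolai, Jonas, Zelda, Walden, Anika. Under Nikolai: Talia (1). Under Jonas: Ronan, Unni, Jamal, Chen, Fatou, Ingrid, Zara (7). Under Zelda: Paz, Kwame (2). Under Walden: Uchenna, Nina, Enzo, Tomás (4). Anika has no reports. So Selin's organization is 5 direct reports plus everyone under them: 2 + 8 + 3 + 5 + 1 = 19.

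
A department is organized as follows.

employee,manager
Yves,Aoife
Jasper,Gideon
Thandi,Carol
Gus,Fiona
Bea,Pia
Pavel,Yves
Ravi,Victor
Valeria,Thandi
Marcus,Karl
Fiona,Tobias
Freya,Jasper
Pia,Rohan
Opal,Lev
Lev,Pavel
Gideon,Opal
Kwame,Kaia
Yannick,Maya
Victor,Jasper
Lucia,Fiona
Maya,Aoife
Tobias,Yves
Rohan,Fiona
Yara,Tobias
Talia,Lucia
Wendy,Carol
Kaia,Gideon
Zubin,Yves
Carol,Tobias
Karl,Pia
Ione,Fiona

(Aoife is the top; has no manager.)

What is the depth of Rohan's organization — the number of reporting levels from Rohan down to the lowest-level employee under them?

The longest chain under Rohan runs Rohan → Pia → Karl → Marcus, which is 3 levels below Rohan.

3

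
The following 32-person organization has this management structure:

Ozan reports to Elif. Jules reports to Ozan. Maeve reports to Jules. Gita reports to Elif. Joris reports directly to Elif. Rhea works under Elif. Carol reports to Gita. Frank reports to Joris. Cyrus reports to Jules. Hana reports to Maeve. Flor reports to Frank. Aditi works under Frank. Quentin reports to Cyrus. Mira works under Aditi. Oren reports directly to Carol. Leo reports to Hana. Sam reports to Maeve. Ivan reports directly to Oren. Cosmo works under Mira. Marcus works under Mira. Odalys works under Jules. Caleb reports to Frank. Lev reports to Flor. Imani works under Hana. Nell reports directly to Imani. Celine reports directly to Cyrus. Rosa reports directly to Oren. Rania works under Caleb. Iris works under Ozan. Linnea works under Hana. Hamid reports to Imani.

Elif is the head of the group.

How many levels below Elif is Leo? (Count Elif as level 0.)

Chain from Leo up to Elif: Leo → Hana → Maeve → Jules → Ozan → Elif. That is 5 steps up, so Leo is 5 levels below Elif.

5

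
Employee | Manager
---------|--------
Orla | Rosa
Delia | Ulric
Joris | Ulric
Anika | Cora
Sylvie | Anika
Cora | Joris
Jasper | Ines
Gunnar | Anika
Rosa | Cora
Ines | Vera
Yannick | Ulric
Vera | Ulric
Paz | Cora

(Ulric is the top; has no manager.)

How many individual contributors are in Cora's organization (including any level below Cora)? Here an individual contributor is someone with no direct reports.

The people in Cora's organization with no one reporting to them are Paz, Sylvie, Gunnar, Orla. That is 4.

4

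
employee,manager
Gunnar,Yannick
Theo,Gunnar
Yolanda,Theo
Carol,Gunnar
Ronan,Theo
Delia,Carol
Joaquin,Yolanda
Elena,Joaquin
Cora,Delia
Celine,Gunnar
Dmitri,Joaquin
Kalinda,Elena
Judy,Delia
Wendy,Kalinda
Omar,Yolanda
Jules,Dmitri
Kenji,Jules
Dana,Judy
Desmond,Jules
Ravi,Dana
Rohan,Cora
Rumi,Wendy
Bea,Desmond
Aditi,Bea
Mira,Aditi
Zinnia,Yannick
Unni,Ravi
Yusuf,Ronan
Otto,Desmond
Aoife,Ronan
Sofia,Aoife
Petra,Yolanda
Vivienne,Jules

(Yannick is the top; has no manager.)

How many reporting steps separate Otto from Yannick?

8

Chain from Otto up to Yannick: Otto → Desmond → Jules → Dmitri → Joaquin → Yolanda → Theo → Gunnar → Yannick. That is 8 steps up, so Otto is 8 levels below Yannick.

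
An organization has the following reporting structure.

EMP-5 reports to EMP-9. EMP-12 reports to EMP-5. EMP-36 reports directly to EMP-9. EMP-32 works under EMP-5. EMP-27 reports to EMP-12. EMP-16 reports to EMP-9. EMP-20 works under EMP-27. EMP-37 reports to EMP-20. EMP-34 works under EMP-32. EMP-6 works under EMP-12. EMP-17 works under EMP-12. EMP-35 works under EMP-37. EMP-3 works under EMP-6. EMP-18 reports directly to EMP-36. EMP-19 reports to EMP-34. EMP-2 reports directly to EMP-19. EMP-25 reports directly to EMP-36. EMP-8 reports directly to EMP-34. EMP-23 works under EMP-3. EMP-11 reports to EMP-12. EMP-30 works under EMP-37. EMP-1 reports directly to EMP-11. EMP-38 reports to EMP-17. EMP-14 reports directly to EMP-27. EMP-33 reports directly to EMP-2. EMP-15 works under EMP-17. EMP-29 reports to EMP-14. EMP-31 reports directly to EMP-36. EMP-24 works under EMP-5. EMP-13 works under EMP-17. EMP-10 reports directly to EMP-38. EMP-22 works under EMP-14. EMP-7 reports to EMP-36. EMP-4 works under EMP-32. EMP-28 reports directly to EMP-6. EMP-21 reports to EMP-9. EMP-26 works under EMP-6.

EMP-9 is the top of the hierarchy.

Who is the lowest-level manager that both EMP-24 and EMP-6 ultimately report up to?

EMP-5

EMP-24's chain of managers is EMP-5, EMP-9. EMP-6's chain of managers is EMP-12, EMP-5, EMP-9. The first manager that appears in both chains is EMP-5.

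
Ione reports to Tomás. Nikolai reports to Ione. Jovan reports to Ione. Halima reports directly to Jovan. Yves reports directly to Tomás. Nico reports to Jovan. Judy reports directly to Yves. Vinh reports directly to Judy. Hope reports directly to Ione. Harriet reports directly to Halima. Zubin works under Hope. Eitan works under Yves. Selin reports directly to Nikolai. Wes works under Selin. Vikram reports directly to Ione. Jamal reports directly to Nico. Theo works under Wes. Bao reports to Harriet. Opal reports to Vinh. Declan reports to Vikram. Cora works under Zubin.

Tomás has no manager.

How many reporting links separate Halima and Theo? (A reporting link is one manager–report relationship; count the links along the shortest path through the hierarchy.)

Halima is 2 levels below Ione, and Theo is 4 levels below Ione (their lowest common manager). The shortest path runs up from Halima to Ione and back down to Theo: 2 + 4 = 6 links.

6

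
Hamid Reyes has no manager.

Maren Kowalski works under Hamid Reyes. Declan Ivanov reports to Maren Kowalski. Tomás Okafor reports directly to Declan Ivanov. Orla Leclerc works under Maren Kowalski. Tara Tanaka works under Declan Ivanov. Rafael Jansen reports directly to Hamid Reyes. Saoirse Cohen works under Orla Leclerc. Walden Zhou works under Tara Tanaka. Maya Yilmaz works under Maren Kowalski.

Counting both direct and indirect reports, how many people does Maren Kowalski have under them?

7

Maren Kowalski directly manages Declan Ivanov, Orla Leclerc, Maya Yilmaz. Under Declan Ivanov: Tara Tanaka, Walden Zhou, Tomás Okafor (3). Under Orla Leclerc: Saoirse Cohen (1). Maya Yilmaz has no reports. So Maren Kowalski's organization is 3 direct reports plus everyone under them: 4 + 2 + 1 = 7.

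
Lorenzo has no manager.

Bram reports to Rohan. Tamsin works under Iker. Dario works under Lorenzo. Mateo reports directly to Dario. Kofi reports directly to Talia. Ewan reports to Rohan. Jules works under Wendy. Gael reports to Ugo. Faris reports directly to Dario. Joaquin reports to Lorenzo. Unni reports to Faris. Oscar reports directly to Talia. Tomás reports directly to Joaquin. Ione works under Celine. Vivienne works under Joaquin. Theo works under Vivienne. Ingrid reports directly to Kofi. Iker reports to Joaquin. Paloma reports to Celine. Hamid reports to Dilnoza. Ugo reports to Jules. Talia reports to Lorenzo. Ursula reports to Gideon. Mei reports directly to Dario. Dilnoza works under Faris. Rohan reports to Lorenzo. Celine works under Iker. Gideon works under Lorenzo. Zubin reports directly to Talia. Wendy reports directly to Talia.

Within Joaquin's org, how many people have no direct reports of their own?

5

The people in Joaquin's organization with no one reporting to them are Tamsin, Ione, Paloma, Tomás, Theo. That is 5.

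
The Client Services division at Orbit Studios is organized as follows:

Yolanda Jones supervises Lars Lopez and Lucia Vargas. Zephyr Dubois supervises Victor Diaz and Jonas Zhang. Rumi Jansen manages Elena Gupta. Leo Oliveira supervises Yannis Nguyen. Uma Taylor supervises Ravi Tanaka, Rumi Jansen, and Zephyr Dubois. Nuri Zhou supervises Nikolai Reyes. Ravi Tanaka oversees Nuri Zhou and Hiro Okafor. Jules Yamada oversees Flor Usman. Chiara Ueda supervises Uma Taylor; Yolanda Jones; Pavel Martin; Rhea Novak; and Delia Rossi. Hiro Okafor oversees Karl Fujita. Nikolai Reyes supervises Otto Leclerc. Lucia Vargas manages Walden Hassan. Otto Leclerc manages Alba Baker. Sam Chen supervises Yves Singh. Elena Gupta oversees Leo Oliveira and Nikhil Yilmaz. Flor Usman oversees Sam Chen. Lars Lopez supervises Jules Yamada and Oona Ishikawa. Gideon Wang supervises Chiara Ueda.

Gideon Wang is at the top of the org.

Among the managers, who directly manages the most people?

Chiara Ueda

Direct-report counts: Gideon Wang has 1; Chiara Ueda has 5; Yolanda Jones has 2; Lucia Vargas has 1; Lars Lopez has 2; Jules Yamada has 1; Flor Usman has 1; Sam Chen has 1; Uma Taylor has 3; Zephyr Dubois has 2; Rumi Jansen has 1; Elena Gupta has 2; Leo Oliveira has 1; Ravi Tanaka has 2; Hiro Okafor has 1; Nuri Zhou has 1; Nikolai Reyes has 1; Otto Leclerc has 1. The largest is 5, held by Chiara Ueda.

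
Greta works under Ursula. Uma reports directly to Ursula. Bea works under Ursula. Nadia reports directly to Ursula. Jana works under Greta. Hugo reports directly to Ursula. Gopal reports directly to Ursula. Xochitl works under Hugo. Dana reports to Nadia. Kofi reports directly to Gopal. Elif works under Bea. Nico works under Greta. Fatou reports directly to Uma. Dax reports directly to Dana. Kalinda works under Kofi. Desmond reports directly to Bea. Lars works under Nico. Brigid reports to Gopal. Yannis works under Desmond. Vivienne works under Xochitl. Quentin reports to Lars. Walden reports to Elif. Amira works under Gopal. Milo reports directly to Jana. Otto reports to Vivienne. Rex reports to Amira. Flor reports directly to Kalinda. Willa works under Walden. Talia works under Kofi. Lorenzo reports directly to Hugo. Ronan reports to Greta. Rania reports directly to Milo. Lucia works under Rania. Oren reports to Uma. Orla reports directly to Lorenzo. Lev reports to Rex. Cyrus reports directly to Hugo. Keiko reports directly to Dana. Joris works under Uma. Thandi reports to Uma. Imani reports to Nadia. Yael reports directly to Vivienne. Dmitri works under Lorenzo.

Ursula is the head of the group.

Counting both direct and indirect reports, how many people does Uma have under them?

Uma directly manages Fatou, Oren, Joris, Thandi. Fatou has no reports. Oren has no reports. Joris has no reports. Thandi has no reports. So Uma's organization is 4 direct reports plus everyone under them: 1 + 1 + 1 + 1 = 4.

4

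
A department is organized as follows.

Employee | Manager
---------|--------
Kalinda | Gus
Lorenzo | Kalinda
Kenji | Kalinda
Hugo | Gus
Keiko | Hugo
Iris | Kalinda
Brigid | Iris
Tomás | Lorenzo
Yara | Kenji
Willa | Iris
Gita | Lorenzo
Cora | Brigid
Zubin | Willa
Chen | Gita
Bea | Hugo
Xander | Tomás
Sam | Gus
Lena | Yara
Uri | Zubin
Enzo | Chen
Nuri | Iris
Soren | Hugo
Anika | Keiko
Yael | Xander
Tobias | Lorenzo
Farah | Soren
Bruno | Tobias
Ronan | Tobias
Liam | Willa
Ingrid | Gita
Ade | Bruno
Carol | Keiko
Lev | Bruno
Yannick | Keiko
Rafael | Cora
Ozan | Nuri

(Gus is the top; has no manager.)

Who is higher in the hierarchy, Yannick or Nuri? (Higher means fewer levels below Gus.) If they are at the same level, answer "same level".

same level

Both Yannick and Nuri are 3 levels below Gus.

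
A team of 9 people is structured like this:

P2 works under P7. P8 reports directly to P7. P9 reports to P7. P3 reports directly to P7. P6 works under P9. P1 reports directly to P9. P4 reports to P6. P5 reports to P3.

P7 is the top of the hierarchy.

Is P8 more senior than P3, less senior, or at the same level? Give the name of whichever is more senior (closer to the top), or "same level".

same level

Both P8 and P3 are 1 level below P7.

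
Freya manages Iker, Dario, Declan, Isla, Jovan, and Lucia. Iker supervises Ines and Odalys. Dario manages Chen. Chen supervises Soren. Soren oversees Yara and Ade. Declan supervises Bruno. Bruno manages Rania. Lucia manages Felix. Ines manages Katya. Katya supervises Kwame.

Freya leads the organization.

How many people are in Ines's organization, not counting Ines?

2

Ines directly manages Katya. Under Katya: Kwame (1). That's 2 in total.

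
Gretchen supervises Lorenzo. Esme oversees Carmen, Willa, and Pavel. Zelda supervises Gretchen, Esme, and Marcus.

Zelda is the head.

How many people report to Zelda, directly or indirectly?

Zelda directly manages Gretchen, Esme, Marcus. Under Gretchen: Lorenzo (1). Under Esme: Pavel, Willa, Carmen (3). Marcus has no reports. So Zelda's organization is 3 direct reports plus everyone under them: 2 + 4 + 1 = 7.

7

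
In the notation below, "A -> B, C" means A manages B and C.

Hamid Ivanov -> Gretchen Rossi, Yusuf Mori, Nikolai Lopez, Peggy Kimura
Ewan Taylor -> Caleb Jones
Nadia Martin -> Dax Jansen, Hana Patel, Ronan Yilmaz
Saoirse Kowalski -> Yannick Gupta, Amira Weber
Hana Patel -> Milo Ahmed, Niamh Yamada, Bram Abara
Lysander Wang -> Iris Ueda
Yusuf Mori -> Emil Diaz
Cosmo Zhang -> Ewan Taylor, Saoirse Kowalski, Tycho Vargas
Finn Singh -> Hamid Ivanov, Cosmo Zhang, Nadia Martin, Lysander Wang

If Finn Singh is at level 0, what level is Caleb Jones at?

3

Chain from Caleb Jones up to Finn Singh: Caleb Jones → Ewan Taylor → Cosmo Zhang → Finn Singh. That is 3 steps up, so Caleb Jones is 3 levels below Finn Singh.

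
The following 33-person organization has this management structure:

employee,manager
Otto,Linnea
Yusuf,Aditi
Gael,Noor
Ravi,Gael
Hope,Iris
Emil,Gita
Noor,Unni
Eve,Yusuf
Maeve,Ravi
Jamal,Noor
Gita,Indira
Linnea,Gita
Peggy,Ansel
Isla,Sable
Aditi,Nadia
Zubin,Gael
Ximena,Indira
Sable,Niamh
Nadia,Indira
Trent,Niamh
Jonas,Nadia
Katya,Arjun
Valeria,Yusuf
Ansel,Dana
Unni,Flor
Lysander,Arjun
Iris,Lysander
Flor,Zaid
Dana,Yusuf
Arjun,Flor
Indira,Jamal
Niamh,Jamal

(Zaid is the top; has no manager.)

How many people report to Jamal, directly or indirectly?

19

Jamal directly manages Indira, Niamh. Under Indira: Gita, Linnea, Otto, Emil, Nadia, Aditi, Yusuf, Valeria, Dana, Ansel, Peggy, Eve, Jonas, Ximena (14). Under Niamh: Sable, Isla, Trent (3). So Jamal's organization is 2 direct reports plus everyone under them: 15 + 4 = 19.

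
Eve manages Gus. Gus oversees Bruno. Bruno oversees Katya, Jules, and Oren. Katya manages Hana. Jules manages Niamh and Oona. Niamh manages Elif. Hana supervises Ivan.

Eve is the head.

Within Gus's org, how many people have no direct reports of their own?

The people in Gus's organization with no one reporting to them are Oren, Oona, Elif, Ivan. That is 4.

4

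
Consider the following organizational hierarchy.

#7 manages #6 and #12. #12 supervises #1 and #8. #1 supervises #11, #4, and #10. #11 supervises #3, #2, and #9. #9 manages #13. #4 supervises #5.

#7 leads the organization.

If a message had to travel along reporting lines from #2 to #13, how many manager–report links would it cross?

3

#2 is 1 level below #11, and #13 is 2 levels below #11 (their lowest common manager). The shortest path runs up from #2 to #11 and back down to #13: 1 + 2 = 3 links.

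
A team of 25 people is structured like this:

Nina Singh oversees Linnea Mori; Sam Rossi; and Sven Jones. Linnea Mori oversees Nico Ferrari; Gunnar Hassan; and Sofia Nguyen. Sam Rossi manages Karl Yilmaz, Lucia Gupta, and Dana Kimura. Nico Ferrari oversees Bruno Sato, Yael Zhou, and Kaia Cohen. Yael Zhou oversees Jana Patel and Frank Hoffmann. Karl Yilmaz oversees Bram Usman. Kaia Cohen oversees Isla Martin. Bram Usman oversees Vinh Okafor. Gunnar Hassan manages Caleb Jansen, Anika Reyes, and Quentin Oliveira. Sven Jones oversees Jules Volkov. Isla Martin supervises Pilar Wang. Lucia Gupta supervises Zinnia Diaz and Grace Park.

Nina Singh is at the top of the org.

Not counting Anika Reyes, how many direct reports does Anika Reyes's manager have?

2

Anika Reyes reports to Gunnar Hassan. Gunnar Hassan's other direct reports are Caleb Jansen, Quentin Oliveira — 2 peers.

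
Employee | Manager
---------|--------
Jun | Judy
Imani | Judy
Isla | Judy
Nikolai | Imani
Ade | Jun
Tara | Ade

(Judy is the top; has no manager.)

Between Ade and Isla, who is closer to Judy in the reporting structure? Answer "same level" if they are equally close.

Isla

Ade is 2 levels below Judy; Isla is 1. Isla is higher.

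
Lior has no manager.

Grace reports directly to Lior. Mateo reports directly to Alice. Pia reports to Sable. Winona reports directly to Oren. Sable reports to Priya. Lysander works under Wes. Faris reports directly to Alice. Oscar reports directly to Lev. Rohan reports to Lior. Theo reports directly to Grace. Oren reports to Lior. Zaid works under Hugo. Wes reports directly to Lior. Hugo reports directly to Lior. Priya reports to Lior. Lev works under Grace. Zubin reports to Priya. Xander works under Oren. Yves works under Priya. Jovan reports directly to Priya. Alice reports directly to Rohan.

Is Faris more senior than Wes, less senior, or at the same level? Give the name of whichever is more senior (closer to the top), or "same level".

Wes

Faris is 3 levels below Lior; Wes is 1. Wes is higher.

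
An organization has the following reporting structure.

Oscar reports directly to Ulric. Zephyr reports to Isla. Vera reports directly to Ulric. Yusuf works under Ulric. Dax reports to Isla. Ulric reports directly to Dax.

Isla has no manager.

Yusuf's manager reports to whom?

Yusuf reports to Ulric, and Ulric reports to Dax. So Yusuf's skip-level manager is Dax.

Dax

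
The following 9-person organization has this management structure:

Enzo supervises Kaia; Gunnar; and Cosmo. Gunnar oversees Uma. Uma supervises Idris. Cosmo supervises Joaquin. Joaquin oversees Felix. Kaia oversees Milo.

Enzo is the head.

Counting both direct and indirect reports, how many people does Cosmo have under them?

Cosmo directly manages Joaquin. Under Joaquin: Felix (1). That's 2 in total.

2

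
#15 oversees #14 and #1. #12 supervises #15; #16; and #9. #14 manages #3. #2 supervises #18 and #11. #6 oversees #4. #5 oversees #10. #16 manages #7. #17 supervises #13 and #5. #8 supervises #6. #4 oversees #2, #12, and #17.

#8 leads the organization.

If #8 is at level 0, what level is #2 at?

3

Chain from #2 up to #8: #2 → #4 → #6 → #8. That is 3 steps up, so #2 is 3 levels below #8.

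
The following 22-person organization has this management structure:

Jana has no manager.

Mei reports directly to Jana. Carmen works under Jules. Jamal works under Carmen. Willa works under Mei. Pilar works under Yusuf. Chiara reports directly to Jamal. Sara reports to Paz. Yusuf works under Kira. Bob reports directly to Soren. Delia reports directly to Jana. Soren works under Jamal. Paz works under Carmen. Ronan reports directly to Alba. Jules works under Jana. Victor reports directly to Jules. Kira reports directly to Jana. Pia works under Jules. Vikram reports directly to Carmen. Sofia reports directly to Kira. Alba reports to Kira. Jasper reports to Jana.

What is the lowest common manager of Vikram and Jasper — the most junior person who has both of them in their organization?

Jana

Vikram's chain of managers is Carmen, Jules, Jana. Jasper's chain of managers is Jana. The first manager that appears in both chains is Jana.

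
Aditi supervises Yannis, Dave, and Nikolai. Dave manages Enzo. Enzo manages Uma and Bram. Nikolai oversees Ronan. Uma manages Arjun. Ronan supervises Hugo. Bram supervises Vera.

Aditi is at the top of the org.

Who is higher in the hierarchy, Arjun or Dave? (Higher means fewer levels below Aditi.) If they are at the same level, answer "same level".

Dave

Arjun is 4 levels below Aditi; Dave is 1. Dave is higher.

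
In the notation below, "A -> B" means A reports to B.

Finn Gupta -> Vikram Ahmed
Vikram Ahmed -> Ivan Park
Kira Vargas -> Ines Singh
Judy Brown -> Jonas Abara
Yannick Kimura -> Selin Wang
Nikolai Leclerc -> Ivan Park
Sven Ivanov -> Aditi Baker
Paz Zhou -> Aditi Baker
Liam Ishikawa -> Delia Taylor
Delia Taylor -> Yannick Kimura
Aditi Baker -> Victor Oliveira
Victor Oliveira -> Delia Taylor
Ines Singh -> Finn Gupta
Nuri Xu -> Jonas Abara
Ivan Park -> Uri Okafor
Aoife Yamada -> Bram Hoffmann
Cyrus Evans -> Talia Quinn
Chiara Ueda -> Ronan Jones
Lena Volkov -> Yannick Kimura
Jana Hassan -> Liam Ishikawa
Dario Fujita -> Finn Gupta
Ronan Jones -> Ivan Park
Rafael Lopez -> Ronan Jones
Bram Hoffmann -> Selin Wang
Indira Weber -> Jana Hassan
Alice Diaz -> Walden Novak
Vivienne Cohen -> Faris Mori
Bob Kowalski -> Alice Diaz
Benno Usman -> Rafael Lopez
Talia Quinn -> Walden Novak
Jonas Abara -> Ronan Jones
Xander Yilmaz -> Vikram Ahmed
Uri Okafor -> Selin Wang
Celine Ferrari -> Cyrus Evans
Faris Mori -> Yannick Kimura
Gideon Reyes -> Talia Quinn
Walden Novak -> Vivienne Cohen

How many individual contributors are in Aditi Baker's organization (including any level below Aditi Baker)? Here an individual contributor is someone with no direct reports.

The people in Aditi Baker's organization with no one reporting to them are Sven Ivanov, Paz Zhou. That is 2.

2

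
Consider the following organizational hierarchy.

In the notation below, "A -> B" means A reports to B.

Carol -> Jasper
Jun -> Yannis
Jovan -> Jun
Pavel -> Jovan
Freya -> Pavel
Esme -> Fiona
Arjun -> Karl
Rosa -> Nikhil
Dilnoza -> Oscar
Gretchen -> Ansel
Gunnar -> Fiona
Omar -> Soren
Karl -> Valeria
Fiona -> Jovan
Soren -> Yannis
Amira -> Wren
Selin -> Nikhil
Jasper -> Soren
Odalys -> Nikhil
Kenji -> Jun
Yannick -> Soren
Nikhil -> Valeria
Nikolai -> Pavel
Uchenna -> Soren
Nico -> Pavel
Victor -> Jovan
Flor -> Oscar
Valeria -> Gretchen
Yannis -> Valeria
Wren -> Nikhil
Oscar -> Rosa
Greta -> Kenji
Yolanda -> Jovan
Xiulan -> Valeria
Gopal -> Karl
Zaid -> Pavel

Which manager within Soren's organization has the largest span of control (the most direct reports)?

Soren

Direct-report counts within Soren's organization: Soren has 4; Jasper has 1. The largest is 4, held by Soren.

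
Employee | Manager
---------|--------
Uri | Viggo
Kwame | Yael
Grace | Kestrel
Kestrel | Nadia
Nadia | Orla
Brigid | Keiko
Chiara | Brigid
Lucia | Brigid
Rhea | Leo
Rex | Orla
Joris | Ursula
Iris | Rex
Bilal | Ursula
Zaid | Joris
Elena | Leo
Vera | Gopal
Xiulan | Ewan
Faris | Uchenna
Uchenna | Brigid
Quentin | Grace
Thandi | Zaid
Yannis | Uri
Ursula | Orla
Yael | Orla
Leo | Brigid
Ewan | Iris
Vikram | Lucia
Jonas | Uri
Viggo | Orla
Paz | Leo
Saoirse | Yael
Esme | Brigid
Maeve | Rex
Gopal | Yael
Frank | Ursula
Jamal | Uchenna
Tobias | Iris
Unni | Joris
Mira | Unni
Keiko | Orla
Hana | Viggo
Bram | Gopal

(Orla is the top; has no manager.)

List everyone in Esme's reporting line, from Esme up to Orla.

Esme -> Brigid -> Keiko -> Orla

Esme reports to Brigid. Brigid reports to Keiko. Keiko reports to Orla. Orla is at the top.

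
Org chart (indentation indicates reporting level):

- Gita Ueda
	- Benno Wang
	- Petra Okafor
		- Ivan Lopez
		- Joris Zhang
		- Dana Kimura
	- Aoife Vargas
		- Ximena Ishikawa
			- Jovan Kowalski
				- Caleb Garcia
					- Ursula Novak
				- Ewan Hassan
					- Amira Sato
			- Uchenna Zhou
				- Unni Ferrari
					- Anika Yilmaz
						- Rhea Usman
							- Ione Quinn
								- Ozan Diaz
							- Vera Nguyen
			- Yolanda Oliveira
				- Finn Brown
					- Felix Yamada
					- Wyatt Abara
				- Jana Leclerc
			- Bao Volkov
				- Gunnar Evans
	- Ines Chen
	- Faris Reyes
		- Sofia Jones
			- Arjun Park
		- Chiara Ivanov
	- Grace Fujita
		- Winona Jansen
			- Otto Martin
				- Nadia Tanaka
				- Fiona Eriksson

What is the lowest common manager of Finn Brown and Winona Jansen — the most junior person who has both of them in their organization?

Gita Ueda

Finn Brown's chain of managers is Yolanda Oliveira, Ximena Ishikawa, Aoife Vargas, Gita Ueda. Winona Jansen's chain of managers is Grace Fujita, Gita Ueda. The first manager that appears in both chains is Gita Ueda.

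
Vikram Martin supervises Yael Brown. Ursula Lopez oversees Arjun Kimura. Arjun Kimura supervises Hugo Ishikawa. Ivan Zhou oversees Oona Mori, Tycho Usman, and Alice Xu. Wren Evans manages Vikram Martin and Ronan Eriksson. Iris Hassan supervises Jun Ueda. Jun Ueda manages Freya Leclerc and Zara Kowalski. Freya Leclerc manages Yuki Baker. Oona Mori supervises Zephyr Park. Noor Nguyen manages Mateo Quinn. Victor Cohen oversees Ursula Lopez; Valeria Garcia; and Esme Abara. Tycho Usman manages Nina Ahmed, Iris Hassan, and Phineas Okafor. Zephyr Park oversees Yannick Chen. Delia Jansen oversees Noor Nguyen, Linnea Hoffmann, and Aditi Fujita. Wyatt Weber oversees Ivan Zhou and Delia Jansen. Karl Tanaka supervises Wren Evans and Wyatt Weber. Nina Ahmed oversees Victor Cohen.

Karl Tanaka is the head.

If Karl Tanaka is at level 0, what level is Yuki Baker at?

Chain from Yuki Baker up to Karl Tanaka: Yuki Baker → Freya Leclerc → Jun Ueda → Iris Hassan → Tycho Usman → Ivan Zhou → Wyatt Weber → Karl Tanaka. That is 7 steps up, so Yuki Baker is 7 levels below Karl Tanaka.

7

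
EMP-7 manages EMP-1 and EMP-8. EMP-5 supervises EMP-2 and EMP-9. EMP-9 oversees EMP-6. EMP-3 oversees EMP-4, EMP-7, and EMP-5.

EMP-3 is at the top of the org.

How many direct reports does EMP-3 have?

EMP-3 directly manages EMP-7, EMP-5, EMP-4. That is 3 direct reports.

3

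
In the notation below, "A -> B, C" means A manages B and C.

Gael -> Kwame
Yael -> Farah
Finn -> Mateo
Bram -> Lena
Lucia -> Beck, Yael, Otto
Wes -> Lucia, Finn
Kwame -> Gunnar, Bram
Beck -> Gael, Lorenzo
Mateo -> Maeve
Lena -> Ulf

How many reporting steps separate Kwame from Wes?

4

Chain from Kwame up to Wes: Kwame → Gael → Beck → Lucia → Wes. That is 4 steps up, so Kwame is 4 levels below Wes.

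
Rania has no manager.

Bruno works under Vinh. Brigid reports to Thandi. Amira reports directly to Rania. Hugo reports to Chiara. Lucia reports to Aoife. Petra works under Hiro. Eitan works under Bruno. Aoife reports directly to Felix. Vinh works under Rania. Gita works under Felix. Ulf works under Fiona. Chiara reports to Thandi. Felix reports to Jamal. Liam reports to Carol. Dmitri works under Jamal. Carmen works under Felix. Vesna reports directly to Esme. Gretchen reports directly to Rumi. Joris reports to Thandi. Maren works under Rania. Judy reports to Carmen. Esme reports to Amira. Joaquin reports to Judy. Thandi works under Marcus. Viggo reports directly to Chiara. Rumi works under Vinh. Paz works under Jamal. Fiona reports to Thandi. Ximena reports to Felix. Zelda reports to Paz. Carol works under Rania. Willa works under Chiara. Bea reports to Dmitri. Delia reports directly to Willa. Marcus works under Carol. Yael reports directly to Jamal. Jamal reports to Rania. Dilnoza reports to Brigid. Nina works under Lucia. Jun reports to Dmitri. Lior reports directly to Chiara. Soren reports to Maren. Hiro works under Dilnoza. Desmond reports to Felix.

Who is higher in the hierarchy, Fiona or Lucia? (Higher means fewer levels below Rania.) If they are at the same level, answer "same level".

Both Fiona and Lucia are 4 levels below Rania.

same level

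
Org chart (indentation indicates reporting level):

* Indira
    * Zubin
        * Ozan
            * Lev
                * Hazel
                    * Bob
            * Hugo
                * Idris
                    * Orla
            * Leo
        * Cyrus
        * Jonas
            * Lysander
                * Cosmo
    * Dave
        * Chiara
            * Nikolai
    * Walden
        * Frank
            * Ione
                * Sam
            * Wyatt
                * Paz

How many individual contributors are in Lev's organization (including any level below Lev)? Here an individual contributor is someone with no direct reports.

1

The only person in Lev's organization with no one reporting to them is Bob. That is 1.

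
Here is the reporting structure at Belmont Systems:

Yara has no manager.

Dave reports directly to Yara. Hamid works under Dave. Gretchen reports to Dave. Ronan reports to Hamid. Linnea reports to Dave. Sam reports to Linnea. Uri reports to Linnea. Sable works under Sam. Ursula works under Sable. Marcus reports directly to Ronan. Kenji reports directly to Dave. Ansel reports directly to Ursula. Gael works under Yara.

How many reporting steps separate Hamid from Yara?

Chain from Hamid up to Yara: Hamid → Dave → Yara. That is 2 steps up, so Hamid is 2 levels below Yara.

2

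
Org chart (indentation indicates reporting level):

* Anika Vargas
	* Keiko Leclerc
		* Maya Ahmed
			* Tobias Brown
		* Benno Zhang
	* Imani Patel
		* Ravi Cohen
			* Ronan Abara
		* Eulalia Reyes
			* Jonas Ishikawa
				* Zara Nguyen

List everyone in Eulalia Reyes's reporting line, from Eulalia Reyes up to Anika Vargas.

Eulalia Reyes reports to Imani Patel. Imani Patel reports to Anika Vargas. Anika Vargas is at the top.

Eulalia Reyes -> Imani Patel -> Anika Vargas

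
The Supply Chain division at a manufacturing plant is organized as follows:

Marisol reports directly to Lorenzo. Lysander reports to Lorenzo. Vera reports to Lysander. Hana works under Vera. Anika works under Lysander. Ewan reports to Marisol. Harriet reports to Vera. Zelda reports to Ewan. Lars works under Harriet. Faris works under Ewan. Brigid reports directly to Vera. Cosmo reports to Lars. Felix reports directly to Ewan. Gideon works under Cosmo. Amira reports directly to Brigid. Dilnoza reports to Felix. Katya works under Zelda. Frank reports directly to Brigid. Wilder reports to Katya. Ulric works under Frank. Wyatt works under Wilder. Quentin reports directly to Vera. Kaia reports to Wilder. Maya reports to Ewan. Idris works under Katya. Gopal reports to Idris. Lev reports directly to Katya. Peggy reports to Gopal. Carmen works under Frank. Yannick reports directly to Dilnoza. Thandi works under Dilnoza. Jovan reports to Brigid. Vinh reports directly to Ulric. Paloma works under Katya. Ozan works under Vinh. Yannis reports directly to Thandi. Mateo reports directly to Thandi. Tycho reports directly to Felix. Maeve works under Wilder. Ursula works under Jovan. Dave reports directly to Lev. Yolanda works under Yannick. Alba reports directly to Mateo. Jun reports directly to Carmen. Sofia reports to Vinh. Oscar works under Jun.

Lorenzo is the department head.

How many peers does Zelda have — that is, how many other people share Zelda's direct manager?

Zelda reports to Ewan. Ewan's other direct reports are Faris, Felix, Maya — 3 peers.

3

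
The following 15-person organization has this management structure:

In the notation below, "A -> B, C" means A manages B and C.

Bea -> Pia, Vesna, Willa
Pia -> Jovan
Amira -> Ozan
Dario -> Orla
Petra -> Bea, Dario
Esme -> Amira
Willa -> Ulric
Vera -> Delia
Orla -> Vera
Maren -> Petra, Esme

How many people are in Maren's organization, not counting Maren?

14

Maren directly manages Petra, Esme. Under Petra: Dario, Orla, Vera, Delia, Bea, Willa, Ulric, Vesna, Pia, Jovan (10). Under Esme: Amira, Ozan (2). So Maren's organization is 2 direct reports plus everyone under them: 11 + 3 = 14.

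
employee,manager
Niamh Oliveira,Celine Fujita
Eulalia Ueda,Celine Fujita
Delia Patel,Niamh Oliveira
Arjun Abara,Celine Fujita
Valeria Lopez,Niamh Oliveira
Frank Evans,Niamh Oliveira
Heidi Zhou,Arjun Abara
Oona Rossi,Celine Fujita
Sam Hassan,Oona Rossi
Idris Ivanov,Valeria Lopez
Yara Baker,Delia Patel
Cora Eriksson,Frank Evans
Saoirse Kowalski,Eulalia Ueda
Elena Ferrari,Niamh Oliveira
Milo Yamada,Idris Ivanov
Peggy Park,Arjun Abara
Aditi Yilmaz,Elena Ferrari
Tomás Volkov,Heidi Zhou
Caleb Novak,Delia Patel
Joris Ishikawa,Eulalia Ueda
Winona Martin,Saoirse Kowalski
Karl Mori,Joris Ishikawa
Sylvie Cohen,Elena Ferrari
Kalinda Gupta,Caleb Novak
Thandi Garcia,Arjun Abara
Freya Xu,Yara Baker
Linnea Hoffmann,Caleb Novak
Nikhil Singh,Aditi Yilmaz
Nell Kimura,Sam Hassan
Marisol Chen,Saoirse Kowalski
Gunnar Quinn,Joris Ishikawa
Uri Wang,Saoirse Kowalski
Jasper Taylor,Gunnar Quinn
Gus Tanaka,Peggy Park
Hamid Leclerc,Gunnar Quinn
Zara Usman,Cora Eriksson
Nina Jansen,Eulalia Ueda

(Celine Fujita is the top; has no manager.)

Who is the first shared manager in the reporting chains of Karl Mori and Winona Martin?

Karl Mori's chain of managers is Joris Ishikawa, Eulalia Ueda, Celine Fujita. Winona Martin's chain of managers is Saoirse Kowalski, Eulalia Ueda, Celine Fujita. The first manager that appears in both chains is Eulalia Ueda.

Eulalia Ueda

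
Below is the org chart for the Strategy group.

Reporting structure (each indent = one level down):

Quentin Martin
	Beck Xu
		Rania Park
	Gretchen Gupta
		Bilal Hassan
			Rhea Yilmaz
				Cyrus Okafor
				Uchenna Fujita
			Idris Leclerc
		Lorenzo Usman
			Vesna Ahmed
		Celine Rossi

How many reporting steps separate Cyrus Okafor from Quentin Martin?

Chain from Cyrus Okafor up to Quentin Martin: Cyrus Okafor → Rhea Yilmaz → Bilal Hassan → Gretchen Gupta → Quentin Martin. That is 4 steps up, so Cyrus Okafor is 4 levels below Quentin Martin.

4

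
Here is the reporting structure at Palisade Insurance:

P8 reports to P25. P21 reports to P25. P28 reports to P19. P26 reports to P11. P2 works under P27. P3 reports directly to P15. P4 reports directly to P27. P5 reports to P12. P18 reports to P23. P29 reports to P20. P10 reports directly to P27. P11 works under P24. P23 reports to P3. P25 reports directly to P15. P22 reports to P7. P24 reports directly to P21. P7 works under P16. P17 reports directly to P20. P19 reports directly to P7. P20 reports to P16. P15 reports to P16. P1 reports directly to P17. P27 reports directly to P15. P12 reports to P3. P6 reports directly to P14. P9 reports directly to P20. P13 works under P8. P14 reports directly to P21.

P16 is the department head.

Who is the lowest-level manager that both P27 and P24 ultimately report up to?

P15

P27's chain of managers is P15, P16. P24's chain of managers is P21, P25, P15, P16. The first manager that appears in both chains is P15.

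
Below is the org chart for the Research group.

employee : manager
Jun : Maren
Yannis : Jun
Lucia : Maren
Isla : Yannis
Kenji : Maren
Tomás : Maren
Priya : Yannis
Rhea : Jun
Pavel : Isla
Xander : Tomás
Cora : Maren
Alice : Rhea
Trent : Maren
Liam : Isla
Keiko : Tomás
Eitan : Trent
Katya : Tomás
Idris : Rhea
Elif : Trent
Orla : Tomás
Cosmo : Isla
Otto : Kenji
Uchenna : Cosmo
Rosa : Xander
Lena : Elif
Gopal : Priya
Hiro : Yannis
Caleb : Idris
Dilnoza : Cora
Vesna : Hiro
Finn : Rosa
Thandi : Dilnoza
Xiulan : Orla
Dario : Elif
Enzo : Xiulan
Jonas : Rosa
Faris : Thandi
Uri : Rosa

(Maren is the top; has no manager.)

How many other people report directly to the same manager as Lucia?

Lucia reports to Maren. Maren's other direct reports are Jun, Kenji, Tomás, Cora, Trent — 5 peers.

5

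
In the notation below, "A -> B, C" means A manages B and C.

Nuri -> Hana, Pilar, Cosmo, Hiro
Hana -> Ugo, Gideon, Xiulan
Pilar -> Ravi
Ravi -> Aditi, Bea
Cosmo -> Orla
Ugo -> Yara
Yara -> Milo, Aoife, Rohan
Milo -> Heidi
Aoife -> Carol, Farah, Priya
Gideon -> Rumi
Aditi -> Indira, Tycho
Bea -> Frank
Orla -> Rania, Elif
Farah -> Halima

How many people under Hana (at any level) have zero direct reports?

7

The people in Hana's organization with no one reporting to them are Xiulan, Rumi, Rohan, Priya, Halima, Carol, Heidi. That is 7.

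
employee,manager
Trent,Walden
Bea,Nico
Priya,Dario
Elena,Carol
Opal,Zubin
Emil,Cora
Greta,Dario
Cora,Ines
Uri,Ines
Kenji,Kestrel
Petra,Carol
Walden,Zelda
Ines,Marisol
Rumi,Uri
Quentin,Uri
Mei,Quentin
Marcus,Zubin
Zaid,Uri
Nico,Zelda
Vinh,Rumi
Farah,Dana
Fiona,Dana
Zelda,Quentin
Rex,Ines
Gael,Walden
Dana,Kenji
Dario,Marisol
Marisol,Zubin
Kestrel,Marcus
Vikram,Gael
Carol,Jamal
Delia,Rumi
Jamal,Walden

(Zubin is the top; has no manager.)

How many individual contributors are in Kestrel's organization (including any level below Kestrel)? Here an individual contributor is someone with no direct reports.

The people in Kestrel's organization with no one reporting to them are Farah, Fiona. That is 2.

2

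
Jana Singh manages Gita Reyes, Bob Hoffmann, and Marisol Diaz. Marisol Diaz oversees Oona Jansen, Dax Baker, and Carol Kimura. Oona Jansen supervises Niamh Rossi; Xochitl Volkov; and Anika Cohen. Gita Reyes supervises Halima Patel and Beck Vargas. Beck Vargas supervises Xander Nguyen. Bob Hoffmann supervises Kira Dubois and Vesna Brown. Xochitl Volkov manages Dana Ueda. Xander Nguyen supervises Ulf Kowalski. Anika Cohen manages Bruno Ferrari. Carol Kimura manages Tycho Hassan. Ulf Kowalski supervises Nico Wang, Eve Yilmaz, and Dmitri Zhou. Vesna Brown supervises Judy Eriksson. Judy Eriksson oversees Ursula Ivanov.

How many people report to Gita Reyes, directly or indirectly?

Gita Reyes directly manages Halima Patel, Beck Vargas. Halima Patel has no reports. Under Beck Vargas: Xander Nguyen, Ulf Kowalski, Dmitri Zhou, Eve Yilmaz, Nico Wang (5). So Gita Reyes's organization is 2 direct reports plus everyone under them: 1 + 6 = 7.

7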